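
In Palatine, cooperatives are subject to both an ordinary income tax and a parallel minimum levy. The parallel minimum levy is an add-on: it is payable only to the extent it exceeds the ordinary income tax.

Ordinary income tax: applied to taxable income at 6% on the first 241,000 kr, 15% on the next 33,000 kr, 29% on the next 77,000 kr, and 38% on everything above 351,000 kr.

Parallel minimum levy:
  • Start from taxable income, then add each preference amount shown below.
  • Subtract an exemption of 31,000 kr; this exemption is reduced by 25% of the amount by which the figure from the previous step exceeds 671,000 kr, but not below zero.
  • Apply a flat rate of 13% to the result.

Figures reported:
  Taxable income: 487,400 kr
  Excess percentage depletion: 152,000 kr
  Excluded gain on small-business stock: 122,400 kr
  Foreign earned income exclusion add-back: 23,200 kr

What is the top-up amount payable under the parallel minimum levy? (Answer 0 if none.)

Parallel minimum levy:
  Adjusted income: 487,400 kr + 152,000 kr + 122,400 kr + 23,200 kr = 785,000 kr
  Exemption: 31,000 kr − 25% × (785,000 kr − 671,000 kr) = 31,000 kr − 28,500 kr = 2,500 kr
  Base: 785,000 kr − 2,500 kr = 782,500 kr
  782,500 kr × 13% = 101,725 kr

Ordinary income tax:
  241,000 kr × 6% = 14,460 kr
  33,000 kr × 15% = 4,950 kr
  77,000 kr × 29% = 22,330 kr
  136,400 kr × 38% = 51,832 kr
  → 93,572 kr

Excess of parallel minimum levy over ordinary income tax: 101,725 kr − 93,572 kr = 8,153 kr.

8,153 kr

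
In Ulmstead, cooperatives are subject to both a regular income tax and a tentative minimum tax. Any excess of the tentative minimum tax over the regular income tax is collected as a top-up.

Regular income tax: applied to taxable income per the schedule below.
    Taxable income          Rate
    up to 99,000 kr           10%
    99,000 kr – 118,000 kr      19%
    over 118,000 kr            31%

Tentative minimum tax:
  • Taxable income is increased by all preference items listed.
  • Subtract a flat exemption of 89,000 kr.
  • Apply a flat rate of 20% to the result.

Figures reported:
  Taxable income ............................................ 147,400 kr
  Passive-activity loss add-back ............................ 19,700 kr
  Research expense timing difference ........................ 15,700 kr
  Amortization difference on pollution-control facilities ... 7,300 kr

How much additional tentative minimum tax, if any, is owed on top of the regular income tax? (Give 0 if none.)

Tentative minimum tax:
  Adjusted income: 147,400 kr + 19,700 kr + 15,700 kr + 7,300 kr = 190,100 kr
  Less exemption 89,000 kr → base 101,100 kr
  101,100 kr × 20% = 20,220 kr

Regular income tax:
  99,000 kr × 10% = 9,900 kr
  19,000 kr × 19% = 3,610 kr
  29,400 kr × 31% = 9,114 kr
  → 22,624 kr

20,220 kr ≤ 22,624 kr, so no add-on is due.

0 kr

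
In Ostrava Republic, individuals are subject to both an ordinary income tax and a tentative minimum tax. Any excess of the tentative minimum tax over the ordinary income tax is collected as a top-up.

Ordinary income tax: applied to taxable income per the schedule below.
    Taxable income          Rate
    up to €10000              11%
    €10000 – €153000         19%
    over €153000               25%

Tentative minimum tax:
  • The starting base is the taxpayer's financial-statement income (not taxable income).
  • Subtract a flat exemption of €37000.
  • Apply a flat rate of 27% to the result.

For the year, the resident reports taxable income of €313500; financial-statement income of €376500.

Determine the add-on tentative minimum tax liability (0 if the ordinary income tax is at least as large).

Ordinary income tax:
  €10000 × 11% = €1100
  €143000 × 19% = €27170
  €160500 × 25% = €40125
  → €68395

Tentative minimum tax:
  Base (financial-statement income): €376500
  Less exemption €37000 → base €339500
  €339500 × 27% = €91665

Excess of tentative minimum tax over ordinary income tax: €91665 − €68395 = €23270.

€23270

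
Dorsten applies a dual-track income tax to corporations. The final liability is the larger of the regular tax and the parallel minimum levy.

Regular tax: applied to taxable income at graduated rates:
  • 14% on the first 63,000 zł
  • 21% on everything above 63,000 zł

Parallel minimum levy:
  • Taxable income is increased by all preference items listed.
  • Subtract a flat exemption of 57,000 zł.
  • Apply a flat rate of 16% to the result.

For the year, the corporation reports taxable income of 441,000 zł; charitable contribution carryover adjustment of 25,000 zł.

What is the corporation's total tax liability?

88,200 zł

Regular tax:
  63,000 zł × 14% = 8,820 zł
  378,000 zł × 21% = 79,380 zł
  → 88,200 zł

Parallel minimum levy:
  Adjusted income: 441,000 zł + 25,000 zł = 466,000 zł
  Less exemption 57,000 zł → base 409,000 zł
  409,000 zł × 16% = 65,440 zł

88,200 zł > 65,440 zł, so the regular tax governs.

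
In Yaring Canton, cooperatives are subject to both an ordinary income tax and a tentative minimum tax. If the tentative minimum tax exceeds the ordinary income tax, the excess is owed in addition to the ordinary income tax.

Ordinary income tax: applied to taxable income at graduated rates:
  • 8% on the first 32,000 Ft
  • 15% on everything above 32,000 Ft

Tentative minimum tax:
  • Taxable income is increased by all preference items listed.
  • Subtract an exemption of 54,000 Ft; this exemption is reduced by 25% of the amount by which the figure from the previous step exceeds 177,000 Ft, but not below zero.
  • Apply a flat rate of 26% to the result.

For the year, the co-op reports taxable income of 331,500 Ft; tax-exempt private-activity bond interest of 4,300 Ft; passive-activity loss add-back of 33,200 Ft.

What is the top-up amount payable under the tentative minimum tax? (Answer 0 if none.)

46,895 Ft

Tentative minimum tax:
  Adjusted income: 331,500 Ft + 4,300 Ft + 33,200 Ft = 369,000 Ft
  Exemption: 54,000 Ft − 25% × (369,000 Ft − 177,000 Ft) = 54,000 Ft − 48,000 Ft = 6,000 Ft
  Base: 369,000 Ft − 6,000 Ft = 363,000 Ft
  363,000 Ft × 26% = 94,380 Ft

Ordinary income tax:
  32,000 Ft × 8% = 2,560 Ft
  299,500 Ft × 15% = 44,925 Ft
  → 47,485 Ft

Excess of tentative minimum tax over ordinary income tax: 94,380 Ft − 47,485 Ft = 46,895 Ft.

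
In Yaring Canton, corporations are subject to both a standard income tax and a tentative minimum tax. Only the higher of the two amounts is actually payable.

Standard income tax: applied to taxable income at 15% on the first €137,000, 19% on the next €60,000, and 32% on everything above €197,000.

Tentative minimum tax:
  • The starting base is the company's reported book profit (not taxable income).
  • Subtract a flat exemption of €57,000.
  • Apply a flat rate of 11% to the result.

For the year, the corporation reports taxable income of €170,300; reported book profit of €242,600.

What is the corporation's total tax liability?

Standard income tax:
  €137,000 × 15% = €20,550
  €33,300 × 19% = €6,327
  → €26,877

Tentative minimum tax:
  Base (reported book profit): €242,600
  Less exemption €57,000 → base €185,600
  €185,600 × 11% = €20,416

€26,877 > €20,416, so the standard income tax governs.

€26,877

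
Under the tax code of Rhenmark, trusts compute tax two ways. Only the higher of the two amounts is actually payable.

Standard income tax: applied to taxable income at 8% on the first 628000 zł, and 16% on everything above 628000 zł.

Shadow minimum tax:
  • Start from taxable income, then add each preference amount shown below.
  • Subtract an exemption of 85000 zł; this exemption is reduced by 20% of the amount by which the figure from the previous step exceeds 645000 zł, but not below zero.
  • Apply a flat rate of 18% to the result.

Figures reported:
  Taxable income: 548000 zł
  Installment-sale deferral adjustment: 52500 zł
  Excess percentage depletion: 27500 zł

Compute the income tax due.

Standard income tax:
  548000 zł × 8% = 43840 zł

Shadow minimum tax:
  Adjusted income: 548000 zł + 52500 zł + 27500 zł = 628000 zł
  Exemption: 628000 zł ≤ 645000 zł, so full 85000 zł applies
  Base: 628000 zł − 85000 zł = 543000 zł
  543000 zł × 18% = 97740 zł

97740 zł > 43840 zł, so the shadow minimum tax is the binding amount.

97740 zł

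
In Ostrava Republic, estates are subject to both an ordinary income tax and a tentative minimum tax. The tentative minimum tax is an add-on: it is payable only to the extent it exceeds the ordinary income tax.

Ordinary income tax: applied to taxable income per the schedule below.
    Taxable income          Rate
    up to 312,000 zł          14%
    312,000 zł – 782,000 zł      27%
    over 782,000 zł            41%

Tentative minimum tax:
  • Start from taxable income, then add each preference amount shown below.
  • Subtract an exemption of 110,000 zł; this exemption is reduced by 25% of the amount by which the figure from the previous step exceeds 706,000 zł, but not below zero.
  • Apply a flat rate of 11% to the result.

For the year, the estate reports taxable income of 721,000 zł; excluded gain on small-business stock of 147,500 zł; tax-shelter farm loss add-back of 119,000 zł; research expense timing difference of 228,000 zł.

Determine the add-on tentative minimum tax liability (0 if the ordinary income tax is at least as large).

Tentative minimum tax:
  Adjusted income: 721,000 zł + 147,500 zł + 119,000 zł + 228,000 zł = 1,215,500 zł
  Exemption: 25% × (1,215,500 zł − 706,000 zł) = 127,375 zł ≥ 110,000 zł, so the exemption is fully phased out
  Base: 1,215,500 zł − 0 zł = 1,215,500 zł
  1,215,500 zł × 11% = 133,705 zł

Ordinary income tax:
  312,000 zł × 14% = 43,680 zł
  409,000 zł × 27% = 110,430 zł
  → 154,110 zł

133,705 zł ≤ 154,110 zł, so no add-on is due.

0 zł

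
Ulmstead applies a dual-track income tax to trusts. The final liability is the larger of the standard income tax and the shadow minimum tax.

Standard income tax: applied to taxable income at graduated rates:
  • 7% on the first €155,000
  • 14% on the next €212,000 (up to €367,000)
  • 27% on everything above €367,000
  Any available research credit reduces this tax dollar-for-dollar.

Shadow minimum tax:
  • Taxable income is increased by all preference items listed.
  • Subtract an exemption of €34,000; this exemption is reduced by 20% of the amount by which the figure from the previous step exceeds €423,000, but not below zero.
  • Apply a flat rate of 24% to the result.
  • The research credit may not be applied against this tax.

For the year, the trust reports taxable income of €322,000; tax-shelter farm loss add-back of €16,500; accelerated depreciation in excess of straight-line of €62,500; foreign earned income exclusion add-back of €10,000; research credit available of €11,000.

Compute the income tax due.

€90,480

Shadow minimum tax:
  Adjusted income: €322,000 + €16,500 + €62,500 + €10,000 = €411,000
  Exemption: €411,000 ≤ €423,000, so full €34,000 applies
  Base: €411,000 − €34,000 = €377,000
  €377,000 × 24% = €90,480

Standard income tax:
  €155,000 × 7% = €10,850
  €167,000 × 14% = €23,380
  → €34,230
  Less research credit €11,000 → €23,230

€90,480 > €23,230, so the shadow minimum tax is the binding amount.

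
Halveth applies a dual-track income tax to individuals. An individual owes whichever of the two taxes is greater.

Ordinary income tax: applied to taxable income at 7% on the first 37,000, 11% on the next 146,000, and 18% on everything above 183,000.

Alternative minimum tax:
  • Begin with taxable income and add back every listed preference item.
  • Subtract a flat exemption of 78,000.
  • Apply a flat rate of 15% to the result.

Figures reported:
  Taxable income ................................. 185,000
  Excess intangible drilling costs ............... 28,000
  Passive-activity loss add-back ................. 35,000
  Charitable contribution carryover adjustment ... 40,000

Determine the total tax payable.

31,500

Ordinary income tax:
  37,000 × 7% = 2,590
  146,000 × 11% = 16,060
  2,000 × 18% = 360
  → 19,010

Alternative minimum tax:
  Adjusted income: 185,000 + 28,000 + 35,000 + 40,000 = 288,000
  Less exemption 78,000 → base 210,000
  210,000 × 15% = 31,500

31,500 > 19,010, so the alternative minimum tax is the binding amount.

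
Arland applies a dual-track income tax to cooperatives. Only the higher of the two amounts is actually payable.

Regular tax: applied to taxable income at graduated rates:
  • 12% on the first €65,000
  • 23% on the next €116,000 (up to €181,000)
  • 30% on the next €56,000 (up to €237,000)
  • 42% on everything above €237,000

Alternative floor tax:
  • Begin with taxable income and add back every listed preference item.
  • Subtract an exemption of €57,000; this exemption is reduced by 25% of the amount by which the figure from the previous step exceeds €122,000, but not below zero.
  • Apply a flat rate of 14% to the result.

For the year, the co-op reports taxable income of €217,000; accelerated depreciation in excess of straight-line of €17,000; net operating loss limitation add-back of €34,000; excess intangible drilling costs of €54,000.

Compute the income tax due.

€45,280

Alternative floor tax:
  Adjusted income: €217,000 + €17,000 + €34,000 + €54,000 = €322,000
  Exemption: €57,000 − 25% × (€322,000 − €122,000) = €57,000 − €50,000 = €7,000
  Base: €322,000 − €7,000 = €315,000
  €315,000 × 14% = €44,100

Regular tax:
  €65,000 × 12% = €7,800
  €116,000 × 23% = €26,680
  €36,000 × 30% = €10,800
  → €45,280

€45,280 > €44,100, so the regular tax governs.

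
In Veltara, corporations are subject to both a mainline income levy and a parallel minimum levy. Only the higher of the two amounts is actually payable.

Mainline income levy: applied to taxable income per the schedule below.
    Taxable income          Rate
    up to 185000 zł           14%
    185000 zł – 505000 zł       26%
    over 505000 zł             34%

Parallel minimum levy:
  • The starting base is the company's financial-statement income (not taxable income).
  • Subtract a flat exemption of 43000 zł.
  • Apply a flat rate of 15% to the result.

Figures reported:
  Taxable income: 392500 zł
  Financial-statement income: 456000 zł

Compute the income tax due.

79850 zł

Parallel minimum levy:
  Base (financial-statement income): 456000 zł
  Less exemption 43000 zł → base 413000 zł
  413000 zł × 15% = 61950 zł

Mainline income levy:
  185000 zł × 14% = 25900 zł
  207500 zł × 26% = 53950 zł
  → 79850 zł

79850 zł > 61950 zł, so the mainline income levy governs.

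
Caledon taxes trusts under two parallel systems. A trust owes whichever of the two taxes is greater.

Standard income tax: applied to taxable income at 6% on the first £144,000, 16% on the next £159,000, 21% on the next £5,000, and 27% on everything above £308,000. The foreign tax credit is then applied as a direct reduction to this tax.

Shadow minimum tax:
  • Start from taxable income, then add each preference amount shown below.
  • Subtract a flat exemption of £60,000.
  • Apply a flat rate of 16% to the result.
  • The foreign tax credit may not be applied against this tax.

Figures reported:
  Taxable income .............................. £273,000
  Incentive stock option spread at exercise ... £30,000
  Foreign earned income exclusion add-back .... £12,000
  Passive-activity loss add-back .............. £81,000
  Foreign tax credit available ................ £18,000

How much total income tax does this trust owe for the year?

Shadow minimum tax:
  Adjusted income: £273,000 + £30,000 + £12,000 + £81,000 = £396,000
  Less exemption £60,000 → base £336,000
  £336,000 × 16% = £53,760

Standard income tax:
  £144,000 × 6% = £8,640
  £129,000 × 16% = £20,640
  → £29,280
  Less foreign tax credit £18,000 → £11,280

£53,760 > £11,280, so the shadow minimum tax is the binding amount.

£53,760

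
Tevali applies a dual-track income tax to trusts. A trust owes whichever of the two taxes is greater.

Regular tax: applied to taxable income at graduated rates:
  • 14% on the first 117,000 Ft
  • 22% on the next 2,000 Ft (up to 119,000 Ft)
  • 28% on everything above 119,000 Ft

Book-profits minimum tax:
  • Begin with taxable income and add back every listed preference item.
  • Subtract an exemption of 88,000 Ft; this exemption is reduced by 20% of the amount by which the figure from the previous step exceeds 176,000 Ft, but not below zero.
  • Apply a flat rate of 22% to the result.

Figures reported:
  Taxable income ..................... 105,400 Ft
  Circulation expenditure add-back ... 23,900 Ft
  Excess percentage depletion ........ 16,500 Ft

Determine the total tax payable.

14,756 Ft

Book-profits minimum tax:
  Adjusted income: 105,400 Ft + 23,900 Ft + 16,500 Ft = 145,800 Ft
  Exemption: 145,800 Ft ≤ 176,000 Ft, so full 88,000 Ft applies
  Base: 145,800 Ft − 88,000 Ft = 57,800 Ft
  57,800 Ft × 22% = 12,716 Ft

Regular tax:
  105,400 Ft × 14% = 14,756 Ft

14,756 Ft > 12,716 Ft, so the regular tax governs.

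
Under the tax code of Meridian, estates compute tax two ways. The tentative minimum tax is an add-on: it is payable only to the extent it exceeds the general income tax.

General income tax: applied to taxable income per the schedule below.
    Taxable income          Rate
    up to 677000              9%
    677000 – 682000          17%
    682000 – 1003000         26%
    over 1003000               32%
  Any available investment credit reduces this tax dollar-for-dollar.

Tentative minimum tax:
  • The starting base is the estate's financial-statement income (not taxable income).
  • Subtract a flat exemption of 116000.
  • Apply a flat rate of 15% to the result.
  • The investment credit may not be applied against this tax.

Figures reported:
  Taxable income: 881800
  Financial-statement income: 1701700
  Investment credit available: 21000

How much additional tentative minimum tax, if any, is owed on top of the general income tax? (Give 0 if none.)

145127

General income tax:
  677000 × 9% = 60930
  5000 × 17% = 850
  199800 × 26% = 51948
  → 113728
  Less investment credit 21000 → 92728

Tentative minimum tax:
  Base (financial-statement income): 1701700
  Less exemption 116000 → base 1585700
  1585700 × 15% = 237855

Excess of tentative minimum tax over general income tax: 237855 − 92728 = 145127.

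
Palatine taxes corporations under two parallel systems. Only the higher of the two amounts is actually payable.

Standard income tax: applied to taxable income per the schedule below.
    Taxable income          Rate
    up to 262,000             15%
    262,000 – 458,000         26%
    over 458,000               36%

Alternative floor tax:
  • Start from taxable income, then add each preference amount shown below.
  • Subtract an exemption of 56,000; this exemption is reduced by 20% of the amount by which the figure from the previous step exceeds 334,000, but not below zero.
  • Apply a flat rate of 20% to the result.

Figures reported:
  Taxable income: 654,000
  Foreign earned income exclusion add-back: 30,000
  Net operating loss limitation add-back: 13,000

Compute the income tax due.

160,820

Standard income tax:
  262,000 × 15% = 39,300
  196,000 × 26% = 50,960
  196,000 × 36% = 70,560
  → 160,820

Alternative floor tax:
  Adjusted income: 654,000 + 30,000 + 13,000 = 697,000
  Exemption: 20% × (697,000 − 334,000) = 72,600 ≥ 56,000, so the exemption is fully phased out
  Base: 697,000 − 0 = 697,000
  697,000 × 20% = 139,400

160,820 > 139,400, so the standard income tax governs.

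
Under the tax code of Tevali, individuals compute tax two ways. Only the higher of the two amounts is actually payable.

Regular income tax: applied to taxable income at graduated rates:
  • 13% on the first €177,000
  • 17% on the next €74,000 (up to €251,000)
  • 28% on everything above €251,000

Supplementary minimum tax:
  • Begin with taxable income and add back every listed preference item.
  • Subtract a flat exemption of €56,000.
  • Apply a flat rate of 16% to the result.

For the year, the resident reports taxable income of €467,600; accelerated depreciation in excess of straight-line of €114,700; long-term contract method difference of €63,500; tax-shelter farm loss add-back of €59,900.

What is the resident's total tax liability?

€103,952

Supplementary minimum tax:
  Adjusted income: €467,600 + €114,700 + €63,500 + €59,900 = €705,700
  Less exemption €56,000 → base €649,700
  €649,700 × 16% = €103,952

Regular income tax:
  €177,000 × 13% = €23,010
  €74,000 × 17% = €12,580
  €216,600 × 28% = €60,648
  → €96,238

€103,952 > €96,238, so the supplementary minimum tax is the binding amount.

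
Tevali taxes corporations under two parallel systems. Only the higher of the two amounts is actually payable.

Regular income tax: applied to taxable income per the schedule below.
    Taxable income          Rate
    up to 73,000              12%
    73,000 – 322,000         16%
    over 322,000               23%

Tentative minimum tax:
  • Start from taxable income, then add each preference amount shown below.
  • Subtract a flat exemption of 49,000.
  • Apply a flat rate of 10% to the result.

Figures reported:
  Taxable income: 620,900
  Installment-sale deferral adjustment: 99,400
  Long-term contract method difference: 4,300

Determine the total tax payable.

117,347

Regular income tax:
  73,000 × 12% = 8,760
  249,000 × 16% = 39,840
  298,900 × 23% = 68,747
  → 117,347

Tentative minimum tax:
  Adjusted income: 620,900 + 99,400 + 4,300 = 724,600
  Less exemption 49,000 → base 675,600
  675,600 × 10% = 67,560

117,347 > 67,560, so the regular income tax governs.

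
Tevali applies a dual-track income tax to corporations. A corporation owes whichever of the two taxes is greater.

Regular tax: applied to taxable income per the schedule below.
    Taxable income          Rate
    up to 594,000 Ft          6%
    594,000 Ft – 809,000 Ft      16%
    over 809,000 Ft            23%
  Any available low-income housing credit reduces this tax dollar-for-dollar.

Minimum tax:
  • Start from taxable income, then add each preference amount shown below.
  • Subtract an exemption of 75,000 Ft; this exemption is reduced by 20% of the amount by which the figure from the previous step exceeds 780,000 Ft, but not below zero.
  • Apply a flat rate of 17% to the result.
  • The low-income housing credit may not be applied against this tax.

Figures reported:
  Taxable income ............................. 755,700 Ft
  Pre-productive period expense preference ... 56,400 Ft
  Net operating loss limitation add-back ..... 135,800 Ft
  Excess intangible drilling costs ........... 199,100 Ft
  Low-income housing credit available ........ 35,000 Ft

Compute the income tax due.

Minimum tax:
  Adjusted income: 755,700 Ft + 56,400 Ft + 135,800 Ft + 199,100 Ft = 1,147,000 Ft
  Exemption: 75,000 Ft − 20% × (1,147,000 Ft − 780,000 Ft) = 75,000 Ft − 73,400 Ft = 1,600 Ft
  Base: 1,147,000 Ft − 1,600 Ft = 1,145,400 Ft
  1,145,400 Ft × 17% = 194,718 Ft

Regular tax:
  594,000 Ft × 6% = 35,640 Ft
  161,700 Ft × 16% = 25,872 Ft
  → 61,512 Ft
  Less low-income housing credit 35,000 Ft → 26,512 Ft

194,718 Ft > 26,512 Ft, so the minimum tax is the binding amount.

194,718 Ft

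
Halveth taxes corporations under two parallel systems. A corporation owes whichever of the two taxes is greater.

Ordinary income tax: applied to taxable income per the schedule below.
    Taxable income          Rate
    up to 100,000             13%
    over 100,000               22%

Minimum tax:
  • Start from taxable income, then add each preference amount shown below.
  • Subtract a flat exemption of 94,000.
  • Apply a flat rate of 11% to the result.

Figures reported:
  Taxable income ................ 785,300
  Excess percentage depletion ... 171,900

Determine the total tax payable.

Minimum tax:
  Adjusted income: 785,300 + 171,900 = 957,200
  Less exemption 94,000 → base 863,200
  863,200 × 11% = 94,952

Ordinary income tax:
  100,000 × 13% = 13,000
  685,300 × 22% = 150,766
  → 163,766

163,766 > 94,952, so the ordinary income tax governs.

163,766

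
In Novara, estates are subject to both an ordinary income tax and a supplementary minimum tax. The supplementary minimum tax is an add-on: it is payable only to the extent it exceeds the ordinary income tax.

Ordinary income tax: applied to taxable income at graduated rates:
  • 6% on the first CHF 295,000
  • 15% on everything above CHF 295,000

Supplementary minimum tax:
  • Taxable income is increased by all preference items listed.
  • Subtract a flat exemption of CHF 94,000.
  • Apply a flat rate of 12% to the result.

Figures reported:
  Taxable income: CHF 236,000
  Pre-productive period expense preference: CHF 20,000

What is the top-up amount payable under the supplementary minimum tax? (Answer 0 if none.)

CHF 5,280

Supplementary minimum tax:
  Adjusted income: CHF 236,000 + CHF 20,000 = CHF 256,000
  Less exemption CHF 94,000 → base CHF 162,000
  CHF 162,000 × 12% = CHF 19,440

Ordinary income tax:
  CHF 236,000 × 6% = CHF 14,160

Excess of supplementary minimum tax over ordinary income tax: CHF 19,440 − CHF 14,160 = CHF 5,280.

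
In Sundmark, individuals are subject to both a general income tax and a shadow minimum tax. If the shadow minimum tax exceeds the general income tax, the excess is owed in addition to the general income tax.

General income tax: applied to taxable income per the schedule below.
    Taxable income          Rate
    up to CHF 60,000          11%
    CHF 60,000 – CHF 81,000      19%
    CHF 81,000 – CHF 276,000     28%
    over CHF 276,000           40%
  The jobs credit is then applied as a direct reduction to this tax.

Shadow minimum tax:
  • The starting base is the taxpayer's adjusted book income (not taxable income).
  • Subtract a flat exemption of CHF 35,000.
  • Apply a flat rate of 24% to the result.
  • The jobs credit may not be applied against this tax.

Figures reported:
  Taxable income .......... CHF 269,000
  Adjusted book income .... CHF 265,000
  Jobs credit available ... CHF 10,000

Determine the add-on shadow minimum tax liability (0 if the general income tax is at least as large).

CHF 1,970

General income tax:
  CHF 60,000 × 11% = CHF 6,600
  CHF 21,000 × 19% = CHF 3,990
  CHF 188,000 × 28% = CHF 52,640
  → CHF 63,230
  Less jobs credit CHF 10,000 → CHF 53,230

Shadow minimum tax:
  Base (adjusted book income): CHF 265,000
  Less exemption CHF 35,000 → base CHF 230,000
  CHF 230,000 × 24% = CHF 55,200

Excess of shadow minimum tax over general income tax: CHF 55,200 − CHF 53,230 = CHF 1,970.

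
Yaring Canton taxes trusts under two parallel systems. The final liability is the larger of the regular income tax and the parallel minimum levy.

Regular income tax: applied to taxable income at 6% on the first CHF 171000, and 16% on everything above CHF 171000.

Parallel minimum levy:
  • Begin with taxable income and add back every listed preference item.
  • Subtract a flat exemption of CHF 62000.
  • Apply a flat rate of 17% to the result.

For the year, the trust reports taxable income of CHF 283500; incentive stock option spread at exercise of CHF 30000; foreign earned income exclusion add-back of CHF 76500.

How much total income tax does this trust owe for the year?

Parallel minimum levy:
  Adjusted income: CHF 283500 + CHF 30000 + CHF 76500 = CHF 390000
  Less exemption CHF 62000 → base CHF 328000
  CHF 328000 × 17% = CHF 55760

Regular income tax:
  CHF 171000 × 6% = CHF 10260
  CHF 112500 × 16% = CHF 18000
  → CHF 28260

CHF 55760 > CHF 28260, so the parallel minimum levy is the binding amount.

CHF 55760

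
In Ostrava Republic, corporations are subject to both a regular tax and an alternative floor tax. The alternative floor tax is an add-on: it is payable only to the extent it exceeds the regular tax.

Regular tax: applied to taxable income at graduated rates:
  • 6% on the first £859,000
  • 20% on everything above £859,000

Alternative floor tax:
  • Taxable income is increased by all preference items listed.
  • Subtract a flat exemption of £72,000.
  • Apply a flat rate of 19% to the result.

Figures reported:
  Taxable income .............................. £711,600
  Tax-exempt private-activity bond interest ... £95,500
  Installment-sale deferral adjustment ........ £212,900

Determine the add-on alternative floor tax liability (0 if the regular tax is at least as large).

£137,424

Regular tax:
  £711,600 × 6% = £42,696

Alternative floor tax:
  Adjusted income: £711,600 + £95,500 + £212,900 = £1,020,000
  Less exemption £72,000 → base £948,000
  £948,000 × 19% = £180,120

Excess of alternative floor tax over regular tax: £180,120 − £42,696 = £137,424.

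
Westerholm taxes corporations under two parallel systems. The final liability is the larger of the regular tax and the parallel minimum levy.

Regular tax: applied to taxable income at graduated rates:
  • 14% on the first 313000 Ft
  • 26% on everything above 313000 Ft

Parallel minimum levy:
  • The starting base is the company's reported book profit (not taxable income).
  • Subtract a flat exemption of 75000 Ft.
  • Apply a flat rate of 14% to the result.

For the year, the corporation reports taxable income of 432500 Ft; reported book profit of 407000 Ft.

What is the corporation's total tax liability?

Regular tax:
  313000 Ft × 14% = 43820 Ft
  119500 Ft × 26% = 31070 Ft
  → 74890 Ft

Parallel minimum levy:
  Base (reported book profit): 407000 Ft
  Less exemption 75000 Ft → base 332000 Ft
  332000 Ft × 14% = 46480 Ft

74890 Ft > 46480 Ft, so the regular tax governs.

74890 Ft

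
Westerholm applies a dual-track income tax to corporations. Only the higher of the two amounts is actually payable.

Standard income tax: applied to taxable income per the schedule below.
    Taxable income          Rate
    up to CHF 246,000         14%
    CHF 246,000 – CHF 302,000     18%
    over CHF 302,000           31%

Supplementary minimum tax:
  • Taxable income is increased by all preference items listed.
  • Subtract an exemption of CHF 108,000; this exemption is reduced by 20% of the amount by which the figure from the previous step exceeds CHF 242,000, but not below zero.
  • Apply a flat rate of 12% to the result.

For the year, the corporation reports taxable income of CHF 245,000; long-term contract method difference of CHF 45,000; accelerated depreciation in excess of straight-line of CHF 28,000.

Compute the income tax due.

Supplementary minimum tax:
  Adjusted income: CHF 245,000 + CHF 45,000 + CHF 28,000 = CHF 318,000
  Exemption: CHF 108,000 − 20% × (CHF 318,000 − CHF 242,000) = CHF 108,000 − CHF 15,200 = CHF 92,800
  Base: CHF 318,000 − CHF 92,800 = CHF 225,200
  CHF 225,200 × 12% = CHF 27,024

Standard income tax:
  CHF 245,000 × 14% = CHF 34,300

CHF 34,300 > CHF 27,024, so the standard income tax governs.

CHF 34,300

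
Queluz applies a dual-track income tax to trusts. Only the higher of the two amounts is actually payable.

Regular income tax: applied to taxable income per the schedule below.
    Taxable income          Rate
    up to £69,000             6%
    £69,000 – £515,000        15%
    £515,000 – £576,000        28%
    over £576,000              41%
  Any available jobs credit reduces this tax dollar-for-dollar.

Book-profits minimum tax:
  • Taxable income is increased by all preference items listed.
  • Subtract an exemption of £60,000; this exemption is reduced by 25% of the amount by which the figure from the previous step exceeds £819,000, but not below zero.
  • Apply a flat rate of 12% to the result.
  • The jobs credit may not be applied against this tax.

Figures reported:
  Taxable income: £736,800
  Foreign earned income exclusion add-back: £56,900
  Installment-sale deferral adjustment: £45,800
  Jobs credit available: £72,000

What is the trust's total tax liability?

£94,155

Regular income tax:
  £69,000 × 6% = £4,140
  £446,000 × 15% = £66,900
  £61,000 × 28% = £17,080
  £160,800 × 41% = £65,928
  → £154,048
  Less jobs credit £72,000 → £82,048

Book-profits minimum tax:
  Adjusted income: £736,800 + £56,900 + £45,800 = £839,500
  Exemption: £60,000 − 25% × (£839,500 − £819,000) = £60,000 − £5,125 = £54,875
  Base: £839,500 − £54,875 = £784,625
  £784,625 × 12% = £94,155

£94,155 > £82,048, so the book-profits minimum tax is the binding amount.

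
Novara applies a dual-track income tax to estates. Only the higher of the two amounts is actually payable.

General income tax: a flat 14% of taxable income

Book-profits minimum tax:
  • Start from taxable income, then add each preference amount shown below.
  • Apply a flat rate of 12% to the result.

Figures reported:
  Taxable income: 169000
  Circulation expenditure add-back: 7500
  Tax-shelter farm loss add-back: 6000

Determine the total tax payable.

Book-profits minimum tax:
  Adjusted income: 169000 + 7500 + 6000 = 182500
  182500 × 12% = 21900

General income tax:
  169000 × 14% = 23660

23660 > 21900, so the general income tax governs.

23660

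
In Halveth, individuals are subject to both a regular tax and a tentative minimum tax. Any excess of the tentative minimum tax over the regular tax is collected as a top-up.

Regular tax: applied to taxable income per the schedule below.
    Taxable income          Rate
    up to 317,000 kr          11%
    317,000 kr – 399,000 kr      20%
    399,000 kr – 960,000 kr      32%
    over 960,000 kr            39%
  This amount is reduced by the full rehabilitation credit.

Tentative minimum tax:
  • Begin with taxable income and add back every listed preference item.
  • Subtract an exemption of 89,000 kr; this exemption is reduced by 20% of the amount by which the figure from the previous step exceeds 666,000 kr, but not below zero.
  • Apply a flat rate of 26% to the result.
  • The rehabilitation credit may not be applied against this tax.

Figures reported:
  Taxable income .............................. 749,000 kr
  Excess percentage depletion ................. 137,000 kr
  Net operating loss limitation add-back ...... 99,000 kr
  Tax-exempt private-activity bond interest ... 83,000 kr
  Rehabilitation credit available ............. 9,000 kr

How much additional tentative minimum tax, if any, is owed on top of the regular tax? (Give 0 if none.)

Regular tax:
  317,000 kr × 11% = 34,870 kr
  82,000 kr × 20% = 16,400 kr
  350,000 kr × 32% = 112,000 kr
  → 163,270 kr
  Less rehabilitation credit 9,000 kr → 154,270 kr

Tentative minimum tax:
  Adjusted income: 749,000 kr + 137,000 kr + 99,000 kr + 83,000 kr = 1,068,000 kr
  Exemption: 89,000 kr − 20% × (1,068,000 kr − 666,000 kr) = 89,000 kr − 80,400 kr = 8,600 kr
  Base: 1,068,000 kr − 8,600 kr = 1,059,400 kr
  1,059,400 kr × 26% = 275,444 kr

Excess of tentative minimum tax over regular tax: 275,444 kr − 154,270 kr = 121,174 kr.

121,174 kr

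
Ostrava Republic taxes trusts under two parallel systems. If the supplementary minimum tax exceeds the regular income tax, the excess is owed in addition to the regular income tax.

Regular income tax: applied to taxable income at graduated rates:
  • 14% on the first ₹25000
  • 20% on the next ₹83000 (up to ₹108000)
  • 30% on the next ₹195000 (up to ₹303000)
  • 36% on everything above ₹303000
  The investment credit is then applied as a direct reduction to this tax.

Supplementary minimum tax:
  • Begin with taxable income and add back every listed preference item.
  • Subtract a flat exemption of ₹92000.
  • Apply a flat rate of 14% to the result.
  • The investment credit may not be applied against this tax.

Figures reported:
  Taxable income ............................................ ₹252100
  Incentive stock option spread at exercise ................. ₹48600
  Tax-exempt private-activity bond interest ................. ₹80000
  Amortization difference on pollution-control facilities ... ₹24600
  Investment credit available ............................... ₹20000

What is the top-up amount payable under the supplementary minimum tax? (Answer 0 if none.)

Supplementary minimum tax:
  Adjusted income: ₹252100 + ₹48600 + ₹80000 + ₹24600 = ₹405300
  Less exemption ₹92000 → base ₹313300
  ₹313300 × 14% = ₹43862

Regular income tax:
  ₹25000 × 14% = ₹3500
  ₹83000 × 20% = ₹16600
  ₹144100 × 30% = ₹43230
  → ₹63330
  Less investment credit ₹20000 → ₹43330

Excess of supplementary minimum tax over regular income tax: ₹43862 − ₹43330 = ₹532.

₹532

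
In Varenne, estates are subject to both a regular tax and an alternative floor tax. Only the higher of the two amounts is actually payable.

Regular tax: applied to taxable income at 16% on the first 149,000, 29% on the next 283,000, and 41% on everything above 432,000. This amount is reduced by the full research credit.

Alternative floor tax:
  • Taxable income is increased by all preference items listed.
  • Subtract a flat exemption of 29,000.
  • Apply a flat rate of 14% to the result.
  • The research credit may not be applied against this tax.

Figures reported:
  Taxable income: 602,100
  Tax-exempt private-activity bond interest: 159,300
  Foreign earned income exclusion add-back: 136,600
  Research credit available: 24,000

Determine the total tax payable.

Alternative floor tax:
  Adjusted income: 602,100 + 159,300 + 136,600 = 898,000
  Less exemption 29,000 → base 869,000
  869,000 × 14% = 121,660

Regular tax:
  149,000 × 16% = 23,840
  283,000 × 29% = 82,070
  170,100 × 41% = 69,741
  → 175,651
  Less research credit 24,000 → 151,651

151,651 > 121,660, so the regular tax governs.

151,651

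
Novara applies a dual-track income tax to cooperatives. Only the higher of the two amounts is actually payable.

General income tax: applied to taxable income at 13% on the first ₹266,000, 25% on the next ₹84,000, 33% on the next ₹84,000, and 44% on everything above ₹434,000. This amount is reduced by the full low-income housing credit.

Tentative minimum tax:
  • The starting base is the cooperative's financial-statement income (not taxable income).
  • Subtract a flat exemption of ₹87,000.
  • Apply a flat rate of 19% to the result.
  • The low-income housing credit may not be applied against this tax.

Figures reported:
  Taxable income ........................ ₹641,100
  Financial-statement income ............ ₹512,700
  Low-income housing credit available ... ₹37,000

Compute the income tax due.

₹137,424

General income tax:
  ₹266,000 × 13% = ₹34,580
  ₹84,000 × 25% = ₹21,000
  ₹84,000 × 33% = ₹27,720
  ₹207,100 × 44% = ₹91,124
  → ₹174,424
  Less low-income housing credit ₹37,000 → ₹137,424

Tentative minimum tax:
  Base (financial-statement income): ₹512,700
  Less exemption ₹87,000 → base ₹425,700
  ₹425,700 × 19% = ₹80,883

₹137,424 > ₹80,883, so the general income tax governs.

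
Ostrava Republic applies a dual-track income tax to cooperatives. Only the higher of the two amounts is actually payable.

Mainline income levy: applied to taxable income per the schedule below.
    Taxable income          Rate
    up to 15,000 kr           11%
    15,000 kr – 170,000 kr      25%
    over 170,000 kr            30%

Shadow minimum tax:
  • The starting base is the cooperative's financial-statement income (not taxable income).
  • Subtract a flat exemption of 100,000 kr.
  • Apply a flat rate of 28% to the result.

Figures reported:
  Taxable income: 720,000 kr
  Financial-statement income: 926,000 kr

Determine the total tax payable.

Mainline income levy:
  15,000 kr × 11% = 1,650 kr
  155,000 kr × 25% = 38,750 kr
  550,000 kr × 30% = 165,000 kr
  → 205,400 kr

Shadow minimum tax:
  Base (financial-statement income): 926,000 kr
  Less exemption 100,000 kr → base 826,000 kr
  826,000 kr × 28% = 231,280 kr

231,280 kr > 205,400 kr, so the shadow minimum tax is the binding amount.

231,280 kr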